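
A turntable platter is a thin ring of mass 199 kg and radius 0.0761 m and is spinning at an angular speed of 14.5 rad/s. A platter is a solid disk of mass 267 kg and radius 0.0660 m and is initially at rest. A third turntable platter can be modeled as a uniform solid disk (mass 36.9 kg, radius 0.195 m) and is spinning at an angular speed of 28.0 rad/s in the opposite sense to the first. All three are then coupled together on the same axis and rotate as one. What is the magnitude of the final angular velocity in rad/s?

|ω_f| ≈ 1.20 rad/s

The coupling torques are internal; angular momentum about the shared axis is conserved.
Moments of inertia: I_A = (199)(0.0761)² = 1.152 kg·m²; I_B = ½(267)(0.0660)² = 0.5815 kg·m²; I_C = ½(36.9)(0.195)² = 0.7016 kg·m².
Taking A's sense as positive: L = (1.152)(14.5) − (0.7016)(28.0) = -2.933 kg·m²·rad/s.
Combined I = 1.152 + 0.5815 + 0.7016 = 2.436 kg·m².
ω_f = L / I = -2.933 / 2.436 = -1.204 rad/s.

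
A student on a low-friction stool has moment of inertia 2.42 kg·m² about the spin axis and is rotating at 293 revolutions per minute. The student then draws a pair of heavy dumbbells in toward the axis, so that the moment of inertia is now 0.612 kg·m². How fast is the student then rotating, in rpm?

ω₂ ≈ 1160 rpm

No external torque acts about the spin axis, so angular momentum is conserved.
ω₂ = I₁ω₁ / I₂ = (2.420)(293 rpm) / (0.6120) = 1159 rpm.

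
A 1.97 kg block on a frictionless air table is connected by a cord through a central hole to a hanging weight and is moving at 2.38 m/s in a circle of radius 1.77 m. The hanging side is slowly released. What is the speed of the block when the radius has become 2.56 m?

v₂ ≈ 1.65 m/s

The only horizontal force on the mass is along the cord (radial), so it exerts no torque about the hole and angular momentum m v r is conserved.
v₂ = v₁ r₁ / r₂ = (2.38)(1.77) / (2.56) = 1.646 m/s.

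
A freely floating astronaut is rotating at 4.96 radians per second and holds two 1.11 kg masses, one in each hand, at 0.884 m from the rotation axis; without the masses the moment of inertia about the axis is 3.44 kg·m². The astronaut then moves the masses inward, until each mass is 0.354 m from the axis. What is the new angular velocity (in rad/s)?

ω₂ ≈ 6.90 rad/s

Angular momentum about the spin axis is conserved since the torque about it is zero.
I₁ = 3.44 + 2(1.11)(0.884)² = 5.175 kg·m²; I₂ = 3.44 + 2(1.11)(0.354)² = 3.718 kg·m².
ω₂ = I₁ω₁ / I₂ = (5.175)(4.96 rad/s) / (3.718) = 6.903 rad/s.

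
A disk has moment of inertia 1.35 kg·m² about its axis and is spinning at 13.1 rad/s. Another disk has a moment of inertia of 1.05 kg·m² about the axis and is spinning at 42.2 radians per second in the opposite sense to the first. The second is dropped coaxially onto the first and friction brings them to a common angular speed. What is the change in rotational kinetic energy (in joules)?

The coupling torques are internal; angular momentum about the shared axis is conserved.
Taking A's sense as positive: L = (1.350)(13.1) − (1.050)(42.2) = -26.62 kg·m²·rad/s.
Combined I = 1.350 + 1.050 = 2.400 kg·m².
ω_f = L / I = -26.62 / 2.400 = -11.09 rad/s.
KE_i = ½ΣIω² = 1051 J; KE_f = ½(2.400)(11.09)² = 147.7 J.

ΔKE ≈ -903 J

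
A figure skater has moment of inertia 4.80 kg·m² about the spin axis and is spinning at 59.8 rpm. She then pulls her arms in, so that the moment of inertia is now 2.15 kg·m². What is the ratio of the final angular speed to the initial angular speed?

ω₂/ω₁ ≈ 2.23

No external torque acts about the spin axis, so angular momentum is conserved.
ω₂/ω₁ = I₁/I₂ = 4.800 / 2.150 = 2.233.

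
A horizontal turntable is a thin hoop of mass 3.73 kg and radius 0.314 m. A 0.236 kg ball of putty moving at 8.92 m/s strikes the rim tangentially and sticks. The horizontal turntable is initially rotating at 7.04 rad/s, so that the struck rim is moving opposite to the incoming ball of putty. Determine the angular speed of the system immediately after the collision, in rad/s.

|ω_f| ≈ 4.93 rad/s

About the axle the impulsive forces during the collision are internal, so angular momentum about that axis is conserved.
I_p = (3.73)(0.314)² = 0.3678 kg·m². Taking the sense of the ball of putty's angular momentum as positive, L_{ball} = m v R = (0.236)(8.92)(0.314) = 0.6610 kg·m²/s.
L_i = −I_p ω_p + m v R = −(0.3678)(7.04) + 0.6610 = -1.928 kg·m²/s.
After sticking, I_f = I_p + m R² = 0.3678 + (0.236)(0.314)² = 0.3910 kg·m².
ω_f = L_i / I_f = -1.928 / 0.3910 = -4.931 rad/s.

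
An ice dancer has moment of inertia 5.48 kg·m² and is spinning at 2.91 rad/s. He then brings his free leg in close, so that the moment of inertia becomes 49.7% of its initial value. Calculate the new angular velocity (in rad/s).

ω₂ ≈ 5.86 rad/s

Angular momentum about the spin axis is conserved since the torque about it is zero.
I₂ = 0.497 × 5.48 = 2.724 kg·m².
ω₂ = I₁ω₁ / I₂ = (5.480)(2.91 rad/s) / (2.724) = 5.855 rad/s.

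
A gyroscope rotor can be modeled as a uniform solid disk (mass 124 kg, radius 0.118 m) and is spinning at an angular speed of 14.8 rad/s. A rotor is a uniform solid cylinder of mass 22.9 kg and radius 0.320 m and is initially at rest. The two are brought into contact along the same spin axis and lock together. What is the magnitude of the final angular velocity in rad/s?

|ω_f| ≈ 6.28 rad/s

No external torque acts about the common axis, so total angular momentum is conserved.
Moments of inertia: I_A = ½(124)(0.118)² = 0.8633 kg·m²; I_B = ½(22.9)(0.320)² = 1.172 kg·m².
Taking A's sense as positive: L = (0.8633)(14.8) = 12.78 kg·m²·rad/s.
Combined I = 0.8633 + 1.172 = 2.036 kg·m².
ω_f = L / I = 12.78 / 2.036 = 6.276 rad/s.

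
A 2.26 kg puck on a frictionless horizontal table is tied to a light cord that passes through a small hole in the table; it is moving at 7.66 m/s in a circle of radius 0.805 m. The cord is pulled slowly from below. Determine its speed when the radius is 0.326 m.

Central (radial) force ⇒ zero torque about the center ⇒ m v r is constant.
v₂ = v₁ r₁ / r₂ = (7.66)(0.805) / (0.326) = 18.92 m/s.

v₂ ≈ 18.9 m/s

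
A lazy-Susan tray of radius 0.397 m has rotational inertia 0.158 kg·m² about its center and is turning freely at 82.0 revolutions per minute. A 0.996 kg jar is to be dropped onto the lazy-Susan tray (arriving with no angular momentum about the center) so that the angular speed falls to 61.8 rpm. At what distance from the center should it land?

r ≈ 0.228 m

No external torque acts about the center; L_before = L_after.
I_p ω_i = (I_p + m r²) ω_f ⇒ m r² = I_p(ω_i/ω_f − 1) = 0.1580(82.0/61.8 − 1) = 0.05164 kg·m².
r = √(0.05164/0.996) = 0.2277 m.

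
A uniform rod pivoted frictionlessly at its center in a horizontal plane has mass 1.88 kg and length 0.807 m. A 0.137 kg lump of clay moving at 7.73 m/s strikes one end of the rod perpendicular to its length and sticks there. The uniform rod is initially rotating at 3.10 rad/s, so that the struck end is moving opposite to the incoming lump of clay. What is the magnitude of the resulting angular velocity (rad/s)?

|ω_f| ≈ 0.893 rad/s

The axle reaction passes through the pivot and exerts no torque about it; angular momentum about the pivot is conserved through the impact.
I_p = (1/12)(1.88)(0.807)² = 0.1020 kg·m². Taking the sense of the lump of clay's angular momentum as positive, L_{lump} = m v R = (0.137)(7.73)(0.807/2) = 0.4273 kg·m²/s.
L_i = −I_p ω_p + m v R = −(0.1020)(3.10) + 0.4273 = 0.1110 kg·m²/s.
After sticking, I_f = I_p + m R² = 0.1020 + (0.137)(0.807/2)² = 0.1243 kg·m².
ω_f = L_i / I_f = 0.1110 / 0.1243 = 0.8929 rad/s.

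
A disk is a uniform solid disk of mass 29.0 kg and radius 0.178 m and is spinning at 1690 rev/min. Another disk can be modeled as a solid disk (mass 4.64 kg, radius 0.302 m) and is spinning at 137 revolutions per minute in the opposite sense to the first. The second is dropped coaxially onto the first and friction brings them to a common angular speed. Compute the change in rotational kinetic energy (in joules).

No external torque acts about the common axis, so total angular momentum is conserved.
Moments of inertia: I_A = ½(29.0)(0.178)² = 0.4594 kg·m²; I_B = ½(4.64)(0.302)² = 0.2116 kg·m².
Taking A's sense as positive: L = (0.4594)(1690) − (0.2116)(137) = 747.4 kg·m²·rpm.
Combined I = 0.4594 + 0.2116 = 0.6710 kg·m².
ω_f = L / I = 747.4 / 0.6710 = 1114 rpm.
KE_i = ½ΣIω² = 7216 J; KE_f = ½(0.6710)(116.6)² = 4565 J.

ΔKE ≈ -2650 J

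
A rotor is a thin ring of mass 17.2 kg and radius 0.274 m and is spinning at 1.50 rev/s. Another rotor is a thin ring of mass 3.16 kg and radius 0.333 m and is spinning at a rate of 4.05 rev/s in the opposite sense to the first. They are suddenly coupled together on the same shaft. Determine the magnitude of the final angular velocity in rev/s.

|ω_f| ≈ 0.315 rev/s

The coupling torques are internal; angular momentum about the shared axis is conserved.
Moments of inertia: I_A = (17.2)(0.274)² = 1.291 kg·m²; I_B = (3.16)(0.333)² = 0.3504 kg·m².
Taking A's sense as positive: L = (1.291)(1.50) − (0.3504)(4.05) = 0.5178 kg·m²·rev/s.
Combined I = 1.291 + 0.3504 = 1.642 kg·m².
ω_f = L / I = 0.5178 / 1.642 = 0.3154 rev/s.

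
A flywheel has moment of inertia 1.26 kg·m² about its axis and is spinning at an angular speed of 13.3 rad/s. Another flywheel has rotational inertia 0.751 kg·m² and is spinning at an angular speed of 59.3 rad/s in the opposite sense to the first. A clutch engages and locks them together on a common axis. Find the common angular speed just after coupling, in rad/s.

The coupling torques are internal; angular momentum about the shared axis is conserved.
Taking A's sense as positive: L = (1.260)(13.3) − (0.7510)(59.3) = -27.78 kg·m²·rad/s.
Combined I = 1.260 + 0.7510 = 2.011 kg·m².
ω_f = L / I = -27.78 / 2.011 = -13.81 rad/s.

|ω_f| ≈ 13.8 rad/s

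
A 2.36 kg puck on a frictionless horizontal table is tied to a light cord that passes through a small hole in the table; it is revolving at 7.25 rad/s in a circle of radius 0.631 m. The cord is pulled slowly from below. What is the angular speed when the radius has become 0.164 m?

ω₂ ≈ 107 rad/s

No torque about the axis ⇒ m r₁² ω₁ = m r₂² ω₂.
ω₂ = ω₁ (r₁/r₂)² = (7.25)(0.631/0.164)² = 107.3 rad/s.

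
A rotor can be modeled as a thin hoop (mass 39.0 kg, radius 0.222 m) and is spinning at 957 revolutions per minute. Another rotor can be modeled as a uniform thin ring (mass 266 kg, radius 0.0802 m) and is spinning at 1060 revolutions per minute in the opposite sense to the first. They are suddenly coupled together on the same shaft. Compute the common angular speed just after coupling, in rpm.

|ω_f| ≈ 7.11 rpm

The coupling torques are internal; angular momentum about the shared axis is conserved.
Moments of inertia: I_A = (39.0)(0.222)² = 1.922 kg·m²; I_B = (266)(0.0802)² = 1.711 kg·m².
Taking A's sense as positive: L = (1.922)(957) − (1.711)(1060) = 25.85 kg·m²·rpm.
Combined I = 1.922 + 1.711 = 3.633 kg·m².
ω_f = L / I = 25.85 / 3.633 = 7.115 rpm.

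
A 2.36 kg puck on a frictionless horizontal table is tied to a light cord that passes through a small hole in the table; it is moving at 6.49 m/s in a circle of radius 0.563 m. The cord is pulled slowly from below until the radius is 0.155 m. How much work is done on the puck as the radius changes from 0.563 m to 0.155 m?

W ≈ 606 J

Central (radial) force ⇒ zero torque about the center ⇒ m v r is constant.
v₂ = v₁ r₁ / r₂ = (6.49)(0.563) / (0.155) = 23.57 m/s.
W = ΔKE = ½m(v₂² − v₁²) = 606.0 J.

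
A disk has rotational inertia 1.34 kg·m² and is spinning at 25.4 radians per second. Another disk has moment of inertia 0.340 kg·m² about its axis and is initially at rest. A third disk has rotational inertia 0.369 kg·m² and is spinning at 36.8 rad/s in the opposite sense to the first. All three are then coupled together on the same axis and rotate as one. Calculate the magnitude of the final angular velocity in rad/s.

|ω_f| ≈ 9.98 rad/s

The coupling torques are internal; angular momentum about the shared axis is conserved.
Taking A's sense as positive: L = (1.340)(25.4) − (0.3690)(36.8) = 20.46 kg·m²·rad/s.
Combined I = 1.340 + 0.3400 + 0.3690 = 2.049 kg·m².
ω_f = L / I = 20.46 / 2.049 = 9.984 rad/s.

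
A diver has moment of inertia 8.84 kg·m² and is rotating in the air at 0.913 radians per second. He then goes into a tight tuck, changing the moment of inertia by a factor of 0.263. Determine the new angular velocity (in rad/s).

Angular momentum about the spin axis is conserved since the torque about it is zero.
I₂ = 0.263 × 8.84 = 2.325 kg·m².
ω₂ = I₁ω₁ / I₂ = (8.840)(0.913 rad/s) / (2.325) = 3.471 rad/s.

ω₂ ≈ 3.47 rad/s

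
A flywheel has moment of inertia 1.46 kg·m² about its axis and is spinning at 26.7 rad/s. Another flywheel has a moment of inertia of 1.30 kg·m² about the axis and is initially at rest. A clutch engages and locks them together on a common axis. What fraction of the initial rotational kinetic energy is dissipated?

The coupling torques are internal; angular momentum about the shared axis is conserved.
Taking A's sense as positive: L = (1.460)(26.7) = 38.98 kg·m²·rad/s.
Combined I = 1.460 + 1.300 = 2.760 kg·m².
ω_f = L / I = 38.98 / 2.760 = 14.12 rad/s.
KE_i = ½ΣIω² = 520.4 J; KE_f = ½(2.760)(14.12)² = 275.3 J.
Fraction dissipated = (KE_i − KE_f)/KE_i = 0.4710.

fraction ≈ 0.471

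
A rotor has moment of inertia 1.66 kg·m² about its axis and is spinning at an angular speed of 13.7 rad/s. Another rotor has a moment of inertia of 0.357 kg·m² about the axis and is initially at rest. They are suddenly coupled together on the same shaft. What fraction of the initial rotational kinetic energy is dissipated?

No external torque acts about the common axis, so total angular momentum is conserved.
Taking A's sense as positive: L = (1.660)(13.7) = 22.74 kg·m²·rad/s.
Combined I = 1.660 + 0.3570 = 2.017 kg·m².
ω_f = L / I = 22.74 / 2.017 = 11.28 rad/s.
KE_i = ½ΣIω² = 155.8 J; KE_f = ½(2.017)(11.28)² = 128.2 J.
Fraction dissipated = (KE_i − KE_f)/KE_i = 0.1770.

fraction ≈ 0.177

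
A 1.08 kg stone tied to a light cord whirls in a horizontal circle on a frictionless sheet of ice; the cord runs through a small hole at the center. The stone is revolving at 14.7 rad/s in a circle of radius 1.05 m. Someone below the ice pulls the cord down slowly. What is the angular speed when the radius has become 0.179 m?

ω₂ ≈ 506 rad/s

The constraining force is radial, so m r² ω about the center is conserved.
ω₂ = ω₁ (r₁/r₂)² = (14.7)(1.05/0.179)² = 505.8 rad/s.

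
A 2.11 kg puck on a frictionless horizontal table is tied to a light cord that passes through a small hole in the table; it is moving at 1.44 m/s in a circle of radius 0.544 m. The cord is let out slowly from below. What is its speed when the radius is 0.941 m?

The only horizontal force on the mass is along the cord (radial), so it exerts no torque about the hole and angular momentum m v r is conserved.
v₂ = v₁ r₁ / r₂ = (1.44)(0.544) / (0.941) = 0.8325 m/s.

v₂ ≈ 0.832 m/s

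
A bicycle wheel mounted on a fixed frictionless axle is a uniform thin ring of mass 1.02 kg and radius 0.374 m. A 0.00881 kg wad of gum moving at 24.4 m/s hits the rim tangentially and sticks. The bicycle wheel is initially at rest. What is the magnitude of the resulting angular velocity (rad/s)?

The axle reaction passes through the axle and exerts no torque about it; angular momentum about the axle is conserved through the impact.
I_p = (1.02)(0.374)² = 0.1427 kg·m². Taking the sense of the wad of gum's angular momentum as positive, L_{wad} = m v R = (0.00881)(24.4)(0.374) = 0.08040 kg·m²/s.
L_i = 0 + 0.08040 = 0.08040 kg·m²/s.
After sticking, I_f = I_p + m R² = 0.1427 + (0.00881)(0.374)² = 0.1439 kg·m².
ω_f = L_i / I_f = 0.08040 / 0.1439 = 0.5587 rad/s.

|ω_f| ≈ 0.559 rad/s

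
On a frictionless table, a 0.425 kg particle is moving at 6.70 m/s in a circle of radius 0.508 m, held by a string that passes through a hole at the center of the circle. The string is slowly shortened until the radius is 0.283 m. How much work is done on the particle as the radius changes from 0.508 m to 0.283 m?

The only horizontal force on the mass is along the cord (radial), so it exerts no torque about the hole and angular momentum m v r is conserved.
v₂ = v₁ r₁ / r₂ = (6.70)(0.508) / (0.283) = 12.03 m/s.
W = ΔKE = ½m(v₂² − v₁²) = 21.20 J.

W ≈ 21.2 J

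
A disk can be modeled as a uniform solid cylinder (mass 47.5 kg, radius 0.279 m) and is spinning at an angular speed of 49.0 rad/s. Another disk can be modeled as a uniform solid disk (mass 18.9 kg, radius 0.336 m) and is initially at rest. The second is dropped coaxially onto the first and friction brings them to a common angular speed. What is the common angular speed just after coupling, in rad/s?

|ω_f| ≈ 31.1 rad/s

No external torque acts about the common axis, so total angular momentum is conserved.
Moments of inertia: I_A = ½(47.5)(0.279)² = 1.849 kg·m²; I_B = ½(18.9)(0.336)² = 1.067 kg·m².
Taking A's sense as positive: L = (1.849)(49.0) = 90.59 kg·m²·rad/s.
Combined I = 1.849 + 1.067 = 2.916 kg·m².
ω_f = L / I = 90.59 / 2.916 = 31.07 rad/s.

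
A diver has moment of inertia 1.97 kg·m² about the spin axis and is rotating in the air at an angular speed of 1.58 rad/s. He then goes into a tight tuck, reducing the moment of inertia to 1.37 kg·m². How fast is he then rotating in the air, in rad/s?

ω₂ ≈ 2.27 rad/s

No external torque acts about the spin axis, so angular momentum is conserved.
ω₂ = I₁ω₁ / I₂ = (1.970)(1.58 rad/s) / (1.370) = 2.272 rad/s.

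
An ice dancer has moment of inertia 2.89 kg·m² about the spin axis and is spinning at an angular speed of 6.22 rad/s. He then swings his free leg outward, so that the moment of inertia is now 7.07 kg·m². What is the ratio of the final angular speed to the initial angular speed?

With no external torque about the axis, L is conserved: I₁ω₁ = I₂ω₂.
ω₂/ω₁ = I₁/I₂ = 2.890 / 7.070 = 0.4088.

ω₂/ω₁ ≈ 0.409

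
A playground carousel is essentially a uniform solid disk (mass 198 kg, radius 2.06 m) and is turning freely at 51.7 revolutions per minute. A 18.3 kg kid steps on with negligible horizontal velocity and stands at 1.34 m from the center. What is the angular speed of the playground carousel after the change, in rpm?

ω_f ≈ 47.9 rpm

The added mass arrives with no angular momentum about the center, and any external torque about the center is negligible, so the system's angular momentum is conserved.
I_p = ½(198)(2.06)² = 420.1 kg·m².
Added inertia Σmr² = (18.3)(1.34)² = 32.86 kg·m²; I_f = 420.1 + 32.86 = 453.0 kg·m².
ω_f = I_p ω_i / I_f = (420.1)(51.7) / 453.0 = 47.95 rpm.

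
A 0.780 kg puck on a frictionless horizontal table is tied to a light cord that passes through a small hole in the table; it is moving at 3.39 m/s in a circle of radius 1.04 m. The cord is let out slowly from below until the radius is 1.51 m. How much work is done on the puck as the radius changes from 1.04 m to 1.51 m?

W ≈ -2.36 J

Central (radial) force ⇒ zero torque about the center ⇒ m v r is constant.
v₂ = v₁ r₁ / r₂ = (3.39)(1.04) / (1.51) = 2.335 m/s.
W = ΔKE = ½m(v₂² − v₁²) = -2.356 J.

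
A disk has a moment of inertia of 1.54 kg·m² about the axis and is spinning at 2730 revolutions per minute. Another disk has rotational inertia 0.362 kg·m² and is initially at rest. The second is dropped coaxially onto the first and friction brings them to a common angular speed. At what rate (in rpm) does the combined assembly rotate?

The coupling torques are internal; angular momentum about the shared axis is conserved.
Taking A's sense as positive: L = (1.540)(2730) = 4204 kg·m²·rpm.
Combined I = 1.540 + 0.3620 = 1.902 kg·m².
ω_f = L / I = 4204 / 1.902 = 2210 rpm.

|ω_f| ≈ 2210 rpm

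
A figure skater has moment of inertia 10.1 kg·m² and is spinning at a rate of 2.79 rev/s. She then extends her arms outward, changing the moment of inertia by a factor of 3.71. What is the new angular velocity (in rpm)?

ω₂ ≈ 45.1 rpm

With no external torque about the axis, L is conserved: I₁ω₁ = I₂ω₂.
I₂ = 3.71 × 10.1 = 37.47 kg·m².
ω₂ = I₁ω₁ / I₂ = (10.10)(2.79 rev/s) / (37.47) = 0.7520 rev/s = 45.12 rpm.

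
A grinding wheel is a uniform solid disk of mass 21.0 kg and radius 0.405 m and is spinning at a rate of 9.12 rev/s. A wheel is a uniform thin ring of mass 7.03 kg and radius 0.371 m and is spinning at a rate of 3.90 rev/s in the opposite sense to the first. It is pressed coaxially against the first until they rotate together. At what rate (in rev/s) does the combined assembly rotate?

No external torque acts about the common axis, so total angular momentum is conserved.
Moments of inertia: I_A = ½(21.0)(0.405)² = 1.722 kg·m²; I_B = (7.03)(0.371)² = 0.9676 kg·m².
Taking A's sense as positive: L = (1.722)(9.12) − (0.9676)(3.90) = 11.93 kg·m²·rev/s.
Combined I = 1.722 + 0.9676 = 2.690 kg·m².
ω_f = L / I = 11.93 / 2.690 = 4.436 rev/s.

|ω_f| ≈ 4.44 rev/s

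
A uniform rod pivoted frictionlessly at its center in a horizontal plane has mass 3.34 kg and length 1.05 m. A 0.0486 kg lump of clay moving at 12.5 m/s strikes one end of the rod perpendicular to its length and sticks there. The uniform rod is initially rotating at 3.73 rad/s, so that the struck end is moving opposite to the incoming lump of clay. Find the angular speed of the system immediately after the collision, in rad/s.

|ω_f| ≈ 2.58 rad/s

The axle reaction passes through the pivot and exerts no torque about it; angular momentum about the pivot is conserved through the impact.
I_p = (1/12)(3.34)(1.05)² = 0.3069 kg·m². Taking the sense of the lump of clay's angular momentum as positive, L_{lump} = m v R = (0.0486)(12.5)(1.05/2) = 0.3189 kg·m²/s.
L_i = −I_p ω_p + m v R = −(0.3069)(3.73) + 0.3189 = -0.8257 kg·m²/s.
After sticking, I_f = I_p + m R² = 0.3069 + (0.0486)(1.05/2)² = 0.3203 kg·m².
ω_f = L_i / I_f = -0.8257 / 0.3203 = -2.578 rad/s.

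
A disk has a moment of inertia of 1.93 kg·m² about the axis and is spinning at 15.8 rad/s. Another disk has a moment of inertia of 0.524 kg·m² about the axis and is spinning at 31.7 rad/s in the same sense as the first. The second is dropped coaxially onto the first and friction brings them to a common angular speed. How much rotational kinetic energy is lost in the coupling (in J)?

ΔKE lost ≈ 52.1 J

No external torque acts about the common axis, so total angular momentum is conserved.
Taking A's sense as positive: L = (1.930)(15.8) + (0.5240)(31.7) = 47.10 kg·m²·rad/s.
Combined I = 1.930 + 0.5240 = 2.454 kg·m².
ω_f = L / I = 47.10 / 2.454 = 19.20 rad/s.
KE_i = ½ΣIω² = 504.2 J; KE_f = ½(2.454)(19.20)² = 452.1 J.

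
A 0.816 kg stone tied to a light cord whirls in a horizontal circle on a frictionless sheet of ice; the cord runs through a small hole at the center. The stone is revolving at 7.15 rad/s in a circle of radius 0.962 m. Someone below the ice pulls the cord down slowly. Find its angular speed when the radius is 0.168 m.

ω₂ ≈ 234 rad/s

No torque about the axis ⇒ m r₁² ω₁ = m r₂² ω₂.
ω₂ = ω₁ (r₁/r₂)² = (7.15)(0.962/0.168)² = 234.4 rad/s.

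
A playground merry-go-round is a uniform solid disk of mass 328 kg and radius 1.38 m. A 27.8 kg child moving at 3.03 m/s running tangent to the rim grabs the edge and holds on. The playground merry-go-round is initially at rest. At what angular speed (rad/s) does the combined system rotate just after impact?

|ω_f| ≈ 0.318 rad/s

About the axle the impulsive forces during the collision are internal, so angular momentum about that axis is conserved.
I_p = ½(328)(1.38)² = 312.3 kg·m². Taking the sense of the child's angular momentum as positive, L_{child} = m v R = (27.8)(3.03)(1.38) = 116.2 kg·m²/s.
L_i = 0 + 116.2 = 116.2 kg·m²/s.
After sticking, I_f = I_p + m R² = 312.3 + (27.8)(1.38)² = 365.3 kg·m².
ω_f = L_i / I_f = 116.2 / 365.3 = 0.3182 rad/s.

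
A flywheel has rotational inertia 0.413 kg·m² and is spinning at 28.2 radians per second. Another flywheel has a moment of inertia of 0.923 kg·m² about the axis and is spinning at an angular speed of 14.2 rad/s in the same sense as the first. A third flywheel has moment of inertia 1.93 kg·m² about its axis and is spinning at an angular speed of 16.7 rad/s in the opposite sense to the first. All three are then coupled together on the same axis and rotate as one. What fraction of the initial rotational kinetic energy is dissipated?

No external torque acts about the common axis, so total angular momentum is conserved.
Taking A's sense as positive: L = (0.4130)(28.2) + (0.9230)(14.2) − (1.930)(16.7) = -7.478 kg·m²·rad/s.
Combined I = 0.4130 + 0.9230 + 1.930 = 3.266 kg·m².
ω_f = L / I = -7.478 / 3.266 = -2.290 rad/s.
KE_i = ½ΣIω² = 526.4 J; KE_f = ½(3.266)(2.290)² = 8.561 J.
Fraction dissipated = (KE_i − KE_f)/KE_i = 0.9837.

fraction ≈ 0.984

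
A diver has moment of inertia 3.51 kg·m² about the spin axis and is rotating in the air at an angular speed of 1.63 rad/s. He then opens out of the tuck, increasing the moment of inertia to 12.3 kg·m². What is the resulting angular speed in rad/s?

With no external torque about the axis, L is conserved: I₁ω₁ = I₂ω₂.
ω₂ = I₁ω₁ / I₂ = (3.510)(1.63 rad/s) / (12.30) = 0.4651 rad/s.

ω₂ ≈ 0.465 rad/s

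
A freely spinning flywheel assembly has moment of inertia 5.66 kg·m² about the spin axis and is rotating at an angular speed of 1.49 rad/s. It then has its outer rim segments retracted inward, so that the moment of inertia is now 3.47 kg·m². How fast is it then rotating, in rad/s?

No external torque acts about the spin axis, so angular momentum is conserved.
ω₂ = I₁ω₁ / I₂ = (5.660)(1.49 rad/s) / (3.470) = 2.430 rad/s.

ω₂ ≈ 2.43 rad/s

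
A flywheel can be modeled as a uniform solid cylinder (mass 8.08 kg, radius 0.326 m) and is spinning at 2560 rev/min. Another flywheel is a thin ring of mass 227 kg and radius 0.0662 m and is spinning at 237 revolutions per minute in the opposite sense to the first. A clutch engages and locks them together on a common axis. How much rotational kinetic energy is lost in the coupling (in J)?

ΔKE lost ≈ 12900 J

No external torque acts about the common axis, so total angular momentum is conserved.
Moments of inertia: I_A = ½(8.08)(0.326)² = 0.4294 kg·m²; I_B = (227)(0.0662)² = 0.9948 kg·m².
Taking A's sense as positive: L = (0.4294)(2560) − (0.9948)(237) = 863.4 kg·m²·rpm.
Combined I = 0.4294 + 0.9948 = 1.424 kg·m².
ω_f = L / I = 863.4 / 1.424 = 606.2 rpm.
KE_i = ½ΣIω² = 15730 J; KE_f = ½(1.424)(63.48)² = 2870 J.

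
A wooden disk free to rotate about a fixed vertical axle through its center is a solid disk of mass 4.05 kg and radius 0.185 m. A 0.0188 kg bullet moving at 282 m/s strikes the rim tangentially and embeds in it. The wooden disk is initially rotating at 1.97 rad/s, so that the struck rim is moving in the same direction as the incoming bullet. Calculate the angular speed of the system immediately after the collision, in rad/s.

|ω_f| ≈ 16.0 rad/s

The axle reaction passes through the axle and exerts no torque about it; angular momentum about the axle is conserved through the impact.
I_p = ½(4.05)(0.185)² = 0.06931 kg·m². Taking the sense of the bullet's angular momentum as positive, L_{bullet} = m v R = (0.0188)(282)(0.185) = 0.9808 kg·m²/s.
L_i = +I_p ω_p + m v R = +(0.06931)(1.97) + 0.9808 = 1.117 kg·m²/s.
After sticking, I_f = I_p + m R² = 0.06931 + (0.0188)(0.185)² = 0.06995 kg·m².
ω_f = L_i / I_f = 1.117 / 0.06995 = 15.97 rad/s.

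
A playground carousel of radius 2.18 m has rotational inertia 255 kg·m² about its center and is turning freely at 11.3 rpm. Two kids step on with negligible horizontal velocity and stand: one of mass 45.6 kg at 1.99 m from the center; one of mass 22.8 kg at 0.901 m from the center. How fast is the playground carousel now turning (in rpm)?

The added mass arrives with no angular momentum about the center, and any external torque about the center is negligible, so the system's angular momentum is conserved.
Added inertia Σmr² = (45.6)(1.99)² + (22.8)(0.901)² = 199.1 kg·m²; I_f = 255.0 + 199.1 = 454.1 kg·m².
ω_f = I_p ω_i / I_f = (255.0)(11.3) / 454.1 = 6.346 rpm.

ω_f ≈ 6.35 rpm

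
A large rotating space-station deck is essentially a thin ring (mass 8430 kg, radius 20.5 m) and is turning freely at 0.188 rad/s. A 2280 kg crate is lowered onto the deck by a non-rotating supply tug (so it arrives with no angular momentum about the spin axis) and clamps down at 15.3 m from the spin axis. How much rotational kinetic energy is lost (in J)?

energy lost ≈ 8200 J

No external torque acts about the spin axis; L_before = L_after.
I_p = (8430)(20.5)² = 3.543e+06 kg·m².
Added inertia Σmr² = (2280)(15.3)² = 5.337e+05 kg·m²; I_f = 3.543e+06 + 5.337e+05 = 4.076e+06 kg·m².
ω_f = I_p ω_i / I_f = (3.543e+06)(0.188) / 4.076e+06 = 0.1634 rad/s.
KE_i = ½(3.543e+06)(0.1880 rad/s)² = 62610 J; KE_f = ½(4.076e+06)(0.1634)² = 54410 J.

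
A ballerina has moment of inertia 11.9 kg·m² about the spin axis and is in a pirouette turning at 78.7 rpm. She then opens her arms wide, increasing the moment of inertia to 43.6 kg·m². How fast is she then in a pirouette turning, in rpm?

No external torque acts about the spin axis, so angular momentum is conserved.
ω₂ = I₁ω₁ / I₂ = (11.90)(78.7 rpm) / (43.60) = 21.48 rpm.

ω₂ ≈ 21.5 rpm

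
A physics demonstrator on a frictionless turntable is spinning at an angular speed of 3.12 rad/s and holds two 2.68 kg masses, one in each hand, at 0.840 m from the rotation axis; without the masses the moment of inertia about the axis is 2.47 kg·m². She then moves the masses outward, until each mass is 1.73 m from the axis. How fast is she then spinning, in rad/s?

Angular momentum about the spin axis is conserved since the torque about it is zero.
I₁ = 2.47 + 2(2.68)(0.840)² = 6.252 kg·m²; I₂ = 2.47 + 2(2.68)(1.73)² = 18.51 kg·m².
ω₂ = I₁ω₁ / I₂ = (6.252)(3.12 rad/s) / (18.51) = 1.054 rad/s.

ω₂ ≈ 1.05 rad/s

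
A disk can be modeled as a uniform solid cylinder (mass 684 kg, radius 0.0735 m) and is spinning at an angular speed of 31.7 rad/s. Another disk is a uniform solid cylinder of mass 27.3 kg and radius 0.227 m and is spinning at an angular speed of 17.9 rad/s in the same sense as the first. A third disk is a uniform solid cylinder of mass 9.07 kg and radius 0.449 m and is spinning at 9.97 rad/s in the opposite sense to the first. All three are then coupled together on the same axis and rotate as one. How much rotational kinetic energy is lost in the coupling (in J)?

No external torque acts about the common axis, so total angular momentum is conserved.
Moments of inertia: I_A = ½(684)(0.0735)² = 1.848 kg·m²; I_B = ½(27.3)(0.227)² = 0.7034 kg·m²; I_C = ½(9.07)(0.449)² = 0.9143 kg·m².
Taking A's sense as positive: L = (1.848)(31.7) + (0.7034)(17.9) − (0.9143)(9.97) = 62.04 kg·m²·rad/s.
Combined I = 1.848 + 0.7034 + 0.9143 = 3.465 kg·m².
ω_f = L / I = 62.04 / 3.465 = 17.90 rad/s.
KE_i = ½ΣIω² = 1086 J; KE_f = ½(3.465)(17.90)² = 555.4 J.

ΔKE lost ≈ 531 J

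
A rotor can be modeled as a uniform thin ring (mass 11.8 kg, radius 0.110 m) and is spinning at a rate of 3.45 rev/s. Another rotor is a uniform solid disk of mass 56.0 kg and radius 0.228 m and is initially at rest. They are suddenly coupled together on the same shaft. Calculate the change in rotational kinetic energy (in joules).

ΔKE ≈ -30.5 J

The coupling torques are internal; angular momentum about the shared axis is conserved.
Moments of inertia: I_A = (11.8)(0.110)² = 0.1428 kg·m²; I_B = ½(56.0)(0.228)² = 1.456 kg·m².
Taking A's sense as positive: L = (0.1428)(3.45) = 0.4926 kg·m²·rev/s.
Combined I = 0.1428 + 1.456 = 1.598 kg·m².
ω_f = L / I = 0.4926 / 1.598 = 0.3082 rev/s.
KE_i = ½ΣIω² = 33.55 J; KE_f = ½(1.598)(1.936)² = 2.997 J.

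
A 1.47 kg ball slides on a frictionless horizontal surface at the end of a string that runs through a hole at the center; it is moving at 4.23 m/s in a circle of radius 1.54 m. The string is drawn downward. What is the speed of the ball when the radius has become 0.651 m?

v₂ ≈ 10.0 m/s

The only horizontal force on the mass is along the cord (radial), so it exerts no torque about the hole and angular momentum m v r is conserved.
v₂ = v₁ r₁ / r₂ = (4.23)(1.54) / (0.651) = 10.01 m/s.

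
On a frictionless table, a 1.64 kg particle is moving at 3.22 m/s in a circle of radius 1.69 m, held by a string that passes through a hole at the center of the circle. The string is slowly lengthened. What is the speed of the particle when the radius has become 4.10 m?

The only horizontal force on the mass is along the cord (radial), so it exerts no torque about the hole and angular momentum m v r is conserved.
v₂ = v₁ r₁ / r₂ = (3.22)(1.69) / (4.10) = 1.327 m/s.

v₂ ≈ 1.33 m/s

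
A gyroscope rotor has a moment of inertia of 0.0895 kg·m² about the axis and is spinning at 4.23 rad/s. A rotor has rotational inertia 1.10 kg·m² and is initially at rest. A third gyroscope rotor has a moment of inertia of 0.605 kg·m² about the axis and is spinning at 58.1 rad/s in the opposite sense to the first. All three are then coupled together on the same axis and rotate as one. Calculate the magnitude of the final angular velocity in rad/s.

|ω_f| ≈ 19.4 rad/s

The coupling torques are internal; angular momentum about the shared axis is conserved.
Taking A's sense as positive: L = (0.08950)(4.23) − (0.6050)(58.1) = -34.77 kg·m²·rad/s.
Combined I = 0.08950 + 1.100 + 0.6050 = 1.794 kg·m².
ω_f = L / I = -34.77 / 1.794 = -19.38 rad/s.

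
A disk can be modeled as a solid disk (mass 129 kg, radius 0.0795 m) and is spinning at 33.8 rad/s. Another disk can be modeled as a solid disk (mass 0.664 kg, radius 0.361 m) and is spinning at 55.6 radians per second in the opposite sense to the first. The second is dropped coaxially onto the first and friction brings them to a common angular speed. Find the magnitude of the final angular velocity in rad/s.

No external torque acts about the common axis, so total angular momentum is conserved.
Moments of inertia: I_A = ½(129)(0.0795)² = 0.4077 kg·m²; I_B = ½(0.664)(0.361)² = 0.04327 kg·m².
Taking A's sense as positive: L = (0.4077)(33.8) − (0.04327)(55.6) = 11.37 kg·m²·rad/s.
Combined I = 0.4077 + 0.04327 = 0.4509 kg·m².
ω_f = L / I = 11.37 / 0.4509 = 25.22 rad/s.

|ω_f| ≈ 25.2 rad/s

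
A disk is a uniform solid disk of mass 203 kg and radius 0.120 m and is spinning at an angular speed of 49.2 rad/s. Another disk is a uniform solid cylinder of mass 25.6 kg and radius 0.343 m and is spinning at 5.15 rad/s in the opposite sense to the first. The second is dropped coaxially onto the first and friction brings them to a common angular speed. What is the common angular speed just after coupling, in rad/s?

|ω_f| ≈ 21.6 rad/s

No external torque acts about the common axis, so total angular momentum is conserved.
Moments of inertia: I_A = ½(203)(0.120)² = 1.462 kg·m²; I_B = ½(25.6)(0.343)² = 1.506 kg·m².
Taking A's sense as positive: L = (1.462)(49.2) − (1.506)(5.15) = 64.16 kg·m²·rad/s.
Combined I = 1.462 + 1.506 = 2.968 kg·m².
ω_f = L / I = 64.16 / 2.968 = 21.62 rad/s.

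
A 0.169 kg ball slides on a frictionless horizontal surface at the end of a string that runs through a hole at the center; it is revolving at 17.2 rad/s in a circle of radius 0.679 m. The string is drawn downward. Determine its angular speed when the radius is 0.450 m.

The constraining force is radial, so m r² ω about the center is conserved.
ω₂ = ω₁ (r₁/r₂)² = (17.2)(0.679/0.450)² = 39.16 rad/s.

ω₂ ≈ 39.2 rad/s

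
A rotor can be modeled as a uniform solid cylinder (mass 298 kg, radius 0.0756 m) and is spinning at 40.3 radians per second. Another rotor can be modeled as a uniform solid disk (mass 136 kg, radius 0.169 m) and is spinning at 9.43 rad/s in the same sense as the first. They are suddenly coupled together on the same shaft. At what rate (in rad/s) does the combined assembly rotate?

|ω_f| ≈ 18.8 rad/s

No external torque acts about the common axis, so total angular momentum is conserved.
Moments of inertia: I_A = ½(298)(0.0756)² = 0.8516 kg·m²; I_B = ½(136)(0.169)² = 1.942 kg·m².
Taking A's sense as positive: L = (0.8516)(40.3) + (1.942)(9.43) = 52.63 kg·m²·rad/s.
Combined I = 0.8516 + 1.942 = 2.794 kg·m².
ω_f = L / I = 52.63 / 2.794 = 18.84 rad/s.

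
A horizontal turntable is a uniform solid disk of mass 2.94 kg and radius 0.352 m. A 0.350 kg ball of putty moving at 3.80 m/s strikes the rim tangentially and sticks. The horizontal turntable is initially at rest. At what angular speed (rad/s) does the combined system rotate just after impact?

|ω_f| ≈ 2.08 rad/s

About the axle the impulsive forces during the collision are internal, so angular momentum about that axis is conserved.
I_p = ½(2.94)(0.352)² = 0.1821 kg·m². Taking the sense of the ball of putty's angular momentum as positive, L_{ball} = m v R = (0.350)(3.80)(0.352) = 0.4682 kg·m²/s.
L_i = 0 + 0.4682 = 0.4682 kg·m²/s.
After sticking, I_f = I_p + m R² = 0.1821 + (0.350)(0.352)² = 0.2255 kg·m².
ω_f = L_i / I_f = 0.4682 / 0.2255 = 2.076 rad/s.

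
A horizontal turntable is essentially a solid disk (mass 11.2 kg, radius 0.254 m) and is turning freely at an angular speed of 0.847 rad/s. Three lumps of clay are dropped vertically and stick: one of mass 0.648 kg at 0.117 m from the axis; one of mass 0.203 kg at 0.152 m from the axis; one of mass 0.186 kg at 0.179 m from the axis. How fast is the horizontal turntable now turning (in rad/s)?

ω_f ≈ 0.804 rad/s

The added mass arrives with no angular momentum about the axis, and any external torque about the axis is negligible, so the system's angular momentum is conserved.
I_p = ½(11.2)(0.254)² = 0.3613 kg·m².
Added inertia Σmr² = (0.648)(0.117)² + (0.203)(0.152)² + (0.186)(0.179)² = 0.01952 kg·m²; I_f = 0.3613 + 0.01952 = 0.3808 kg·m².
ω_f = I_p ω_i / I_f = (0.3613)(0.847) / 0.3808 = 0.8036 rad/s.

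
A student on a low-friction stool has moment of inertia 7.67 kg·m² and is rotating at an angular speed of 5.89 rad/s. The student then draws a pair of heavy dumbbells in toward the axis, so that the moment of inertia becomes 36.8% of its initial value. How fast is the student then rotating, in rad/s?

Angular momentum about the spin axis is conserved since the torque about it is zero.
I₂ = 0.368 × 7.67 = 2.823 kg·m².
ω₂ = I₁ω₁ / I₂ = (7.670)(5.89 rad/s) / (2.823) = 16.01 rad/s.

ω₂ ≈ 16.0 rad/s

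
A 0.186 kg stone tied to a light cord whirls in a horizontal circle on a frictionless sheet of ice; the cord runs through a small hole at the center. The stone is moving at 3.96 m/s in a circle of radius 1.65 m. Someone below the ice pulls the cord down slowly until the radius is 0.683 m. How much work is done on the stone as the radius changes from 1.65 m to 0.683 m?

W ≈ 7.05 J

The only horizontal force on the mass is along the cord (radial), so it exerts no torque about the hole and angular momentum m v r is conserved.
v₂ = v₁ r₁ / r₂ = (3.96)(1.65) / (0.683) = 9.567 m/s.
W = ΔKE = ½m(v₂² − v₁²) = 7.053 J.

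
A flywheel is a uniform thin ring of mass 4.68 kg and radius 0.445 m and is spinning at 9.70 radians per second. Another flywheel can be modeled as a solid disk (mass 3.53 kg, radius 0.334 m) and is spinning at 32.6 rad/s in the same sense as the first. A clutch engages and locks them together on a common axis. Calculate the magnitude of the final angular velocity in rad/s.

The coupling torques are internal; angular momentum about the shared axis is conserved.
Moments of inertia: I_A = (4.68)(0.445)² = 0.9268 kg·m²; I_B = ½(3.53)(0.334)² = 0.1969 kg·m².
Taking A's sense as positive: L = (0.9268)(9.70) + (0.1969)(32.6) = 15.41 kg·m²·rad/s.
Combined I = 0.9268 + 0.1969 = 1.124 kg·m².
ω_f = L / I = 15.41 / 1.124 = 13.71 rad/s.

|ω_f| ≈ 13.7 rad/s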